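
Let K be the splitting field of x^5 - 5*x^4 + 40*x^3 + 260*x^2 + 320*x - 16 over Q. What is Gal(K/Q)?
The polynomial f is an irreducible quintic over Q, so G = Gal(f/Q) is a transitive subgroup of S_5: one of C_5 (5T1, order 5), D_5 (5T2, order 10), F_20 (5T3, order 20), A_5 (5T4, order 60) or S_5 (5T5, order 120). The discriminant of f is 2055418675200000, which is not a perfect square, so G is not contained in A_5. The transitive groups of degree 5 not contained in A_5 are: F_20 (5T3, order 20), S_5 (5T5, order 120). By Dedekind's theorem, for a prime p not dividing disc(f) the degrees of the irreducible factors of f mod p form the cycle type of an element of G. Factoring f modulo the 18 such primes p <= 79 (skipping 2, 3, 5, 11, which divide the discriminant), each new pattern first appears at: mod 7: f = (x + 3)(x^4 + 6x^3 + x^2 + 5x + 4), pattern 4+1; mod 19: f = (x^5 + 14x^4 + 2x^3 + 13x^2 + 16x + 3), pattern 5; mod 61: f = (x + 1)(x^2 + 27x + 47)(x^2 + 28x + 36), pattern 2+2+1. No other pattern occurs in this range, so the set of observed cycle types is {4+1, 5, 2+2+1}. The candidates containing elements of all these cycle types are F_20 (5T3) of order 20, S_5 (5T5) of order 120; the others are excluded. The observed types are precisely the cycle types that occur in F_20 (5T3) (apart from the identity). Each of the other remaining candidates has further cycle types, and by the Chebotarev density theorem the matching factorization patterns would occur for a proportion of primes equal to their share of the group: S_5 (5T5) additionally contains elements of type 3+2, 3+1+1, 2+1+1+1 (50 of its 120 elements, about 42% of primes). None of the 18 primes tested shows any such pattern (for each of these groups the chance of that is below 10^-4), which rules them out. Hence G = F_20 (5T3), of order 20.

F_20 (order 20)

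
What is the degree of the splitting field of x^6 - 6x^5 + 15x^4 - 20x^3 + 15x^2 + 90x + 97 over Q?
The degree of the splitting field over Q equals the order of the Galois group, so first determine the group. The polynomial f is an irreducible sextic over Q, so G = Gal(f/Q) is one of the 16 transitive subgroups 6T1, ..., 6T16 of S_6. The discriminant of f is -9727331052552192, which is not a perfect square, so G is not contained in A_6. The transitive groups of degree 6 not contained in A_6 are: C_6 (6T1, order 6), S_3 (6T2, order 6), D_6 (6T3, order 12), C_3 x S_3 (6T5, order 18), A_4 x C_2 (6T6, order 24), S_4 (6T8, order 24), S_3 x S_3 (6T9, order 36), S_4 x C_2 (6T11, order 48), (S_3 x S_3) : C_2 (6T13, order 72), PGL(2,5) (6T14, order 120), S_6 (6T16, order 720). By Dedekind's theorem, for a prime p not dividing disc(f) the degrees of the irreducible factors of f mod p form the cycle type of an element of G. Factoring f modulo the 27 such primes p <= 127 (skipping 2, 3, 17, 43, which divide the discriminant), each new pattern first appears at: mod 5: f = (x^6 + 4x^5 + 2), pattern 6; mod 7: f = (x + 4)(x^2 + 4x + 5)(x^3 + x + 1), pattern 3+2+1; mod 11: f = (x^2 + 2x + 5)(x^4 + 3x^3 + 4x^2 + x + 4), pattern 4+2; mod 13: f = (x + 6)(x + 9)(x^2 + 11)(x^2 + 5x + 5), pattern 2+2+1+1; mod 61: f = (x + 3)(x + 7)(x + 19)(x + 41)(x^2 + 46x + 31), pattern 2+1+1+1+1; mod 97: f = (x)(x + 19)(x + 23)(x^3 + 49x^2 + 42x + 83), pattern 3+1+1+1; mod 113: f = (x^2 + 6x + 33)(x^2 + 13x + 48)(x^2 + 88x + 105), pattern 2+2+2; mod 127: f = (x^3 + 46x^2 + 75x + 22)(x^3 + 75x^2 + 46x + 91), pattern 3+3. No other pattern occurs in this range, so the set of observed cycle types is {6, 3+2+1, 4+2, 2+2+1+1, 2+1+1+1+1, 3+1+1+1, 2+2+2, 3+3}. The candidates containing elements of all these cycle types are (S_3 x S_3) : C_2 (6T13) of order 72, S_6 (6T16) of order 720; the others are excluded. The observed types are precisely the cycle types that occur in (S_3 x S_3) : C_2 (6T13) (apart from the identity). Each of the other remaining candidates has further cycle types, and by the Chebotarev density theorem the matching factorization patterns would occur for a proportion of primes equal to their share of the group: S_6 (6T16) additionally contains elements of type 5+1, 4+1+1 (234 of its 720 elements, about 32% of primes). None of the 27 primes tested shows any such pattern (for each of these groups the chance of that is below 10^-4), which rules them out. Hence G = (S_3 x S_3) : C_2 (6T13), of order 72. The Galois group (S_3 x S_3) : C_2 (6T13) has order 72, so the splitting field has degree 72 over Q.

72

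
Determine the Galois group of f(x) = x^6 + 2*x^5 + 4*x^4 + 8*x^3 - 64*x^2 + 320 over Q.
The polynomial f is an irreducible sextic over Q, so G = Gal(f/Q) is one of the 16 transitive subgroups 6T1, ..., 6T16 of S_6. The discriminant of f is 564385546240000 = 23756800^2, a perfect square, so G is contained in A_6. The transitive groups of degree 6 contained in A_6 are: A_4 (6T4, order 12), S_4 (6T7, order 24), (C_3 x C_3) : C_4 (6T10, order 36), PSL(2,5) (6T12, order 60), A_6 (6T15, order 360). By Dedekind's theorem, for a prime p not dividing disc(f) the degrees of the irreducible factors of f mod p form the cycle type of an element of G. Factoring f modulo the 19 such primes p <= 79 (skipping 2, 5, 29, which divide the discriminant), each new pattern first appears at: mod 3: f = (x^2 + 1)(x^4 + 2x^3 + 2), pattern 4+2; mod 11: f = (x^3 + 5x^2 + 9x + 3)(x^3 + 8x^2 + 10x + 4), pattern 3+3; mod 19: f = (x + 3)(x + 5)(x^2 + 5x + 15)(x^2 + 8x + 1), pattern 2+2+1+1; mod 61: f = (x + 9)(x + 23)(x + 56)(x^3 + 36x^2 + 22x + 38), pattern 3+1+1+1. No other pattern occurs in this range, so the set of observed cycle types is {4+2, 3+3, 2+2+1+1, 3+1+1+1}. The candidates containing elements of all these cycle types are (C_3 x C_3) : C_4 (6T10) of order 36, A_6 (6T15) of order 360; the others are excluded. The observed types are precisely the cycle types that occur in (C_3 x C_3) : C_4 (6T10) (apart from the identity). Each of the other remaining candidates has further cycle types, and by the Chebotarev density theorem the matching factorization patterns would occur for a proportion of primes equal to their share of the group: A_6 (6T15) additionally contains elements of type 5+1 (144 of its 360 elements, about 40% of primes). None of the 19 primes tested shows any such pattern (for each of these groups the chance of that is below 10^-4), which rules them out. Hence G = (C_3 x C_3) : C_4 (6T10), of order 36.

(C_3 x C_3) : C_4, the transitive group 6T10 of order 36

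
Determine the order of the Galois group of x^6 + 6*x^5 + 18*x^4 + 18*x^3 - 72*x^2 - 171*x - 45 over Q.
36

The degree of the splitting field over Q equals the order of the Galois group, so first determine the group. The polynomial f is an irreducible sextic over Q, so G = Gal(f/Q) is one of the 16 transitive subgroups 6T1, ..., 6T16 of S_6. The discriminant of f is 778002905803725, which is not a perfect square, so G is not contained in A_6. The transitive groups of degree 6 not contained in A_6 are: C_6 (6T1, order 6), S_3 (6T2, order 6), D_6 (6T3, order 12), C_3 x S_3 (6T5, order 18), A_4 x C_2 (6T6, order 24), S_4 (6T8, order 24), S_3 x S_3 (6T9, order 36), S_4 x C_2 (6T11, order 48), (S_3 x S_3) : C_2 (6T13, order 72), PGL(2,5) (6T14, order 120), S_6 (6T16, order 720). By Dedekind's theorem, for a prime p not dividing disc(f) the degrees of the irreducible factors of f mod p form the cycle type of an element of G. Factoring f modulo the 15 such primes p <= 67 (skipping 3, 5, 7, 29, which divide the discriminant), each new pattern first appears at: mod 2: f = (x^6 + x + 1), pattern 6; mod 13: f = (x + 8)(x + 10)(x + 11)(x^3 + 3x^2 + 4x + 8), pattern 3+1+1+1; mod 19: f = (x^2 + 10x + 3)(x^2 + 17x + 6)(x^2 + 17x + 7), pattern 2+2+2; mod 23: f = (x + 12)(x + 14)(x^2 + 12x + 14)(x^2 + 14x + 4), pattern 2+2+1+1; mod 67: f = (x^3 + 3x^2 + 16x + 7)(x^3 + 3x^2 + 60x + 51), pattern 3+3. No other pattern occurs in this range, so the set of observed cycle types is {6, 3+1+1+1, 2+2+2, 2+2+1+1, 3+3}. The candidates containing elements of all these cycle types are S_3 x S_3 (6T9) of order 36, (S_3 x S_3) : C_2 (6T13) of order 72, S_6 (6T16) of order 720; the others are excluded. The observed types are precisely the cycle types that occur in S_3 x S_3 (6T9) (apart from the identity). Each of the other remaining candidates has further cycle types, and by the Chebotarev density theorem the matching factorization patterns would occur for a proportion of primes equal to their share of the group: (S_3 x S_3) : C_2 (6T13) additionally contains elements of type 4+2, 3+2+1, 2+1+1+1+1 (36 of its 72 elements, about 50% of primes); S_6 (6T16) additionally contains elements of type 5+1, 4+2, 4+1+1, 3+2+1, 2+1+1+1+1 (459 of its 720 elements, about 64% of primes). None of the 15 primes tested shows any such pattern (for each of these groups the chance of that is below 10^-4), which rules them out. Hence G = S_3 x S_3 (6T9), of order 36. The Galois group S_3 x S_3 (6T9) has order 36, so the splitting field has degree 36 over Q.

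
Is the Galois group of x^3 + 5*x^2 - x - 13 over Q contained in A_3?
The polynomial is irreducible of degree 3 over Q. Its discriminant is 3136 = 56^2, a perfect square. A Galois group lies in the alternating group exactly when the discriminant is a square in Q, so the Galois group (C_3) is contained in A_3.

Yes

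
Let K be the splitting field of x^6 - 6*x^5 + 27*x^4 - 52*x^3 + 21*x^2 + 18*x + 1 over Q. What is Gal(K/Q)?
S_3 x S_3 (also written G36-)

The polynomial f is an irreducible sextic over Q, so G = Gal(f/Q) is one of the 16 transitive subgroups 6T1, ..., 6T16 of S_6. The discriminant of f is 264479053824, which is not a perfect square, so G is not contained in A_6. The transitive groups of degree 6 not contained in A_6 are: C_6 (6T1, order 6), S_3 (6T2, order 6), D_6 (6T3, order 12), C_3 x S_3 (6T5, order 18), A_4 x C_2 (6T6, order 24), S_4 (6T8, order 24), S_3 x S_3 (6T9, order 36), S_4 x C_2 (6T11, order 48), (S_3 x S_3) : C_2 (6T13, order 72), PGL(2,5) (6T14, order 120), S_6 (6T16, order 720). By Dedekind's theorem, for a prime p not dividing disc(f) the degrees of the irreducible factors of f mod p form the cycle type of an element of G. Factoring f modulo the 14 such primes p <= 53 (skipping 2, 3, which divide the discriminant), each new pattern first appears at: mod 5: f = (x + 1)(x + 4)(x^2 + x + 1)(x^2 + 3x + 4), pattern 2+2+1+1; mod 7: f = (x^6 + x^5 + 6x^4 + 4x^3 + 4x + 1), pattern 6; mod 19: f = (x + 10)(x + 11)(x + 14)(x^3 + 16x^2 + 13x + 1), pattern 3+1+1+1; mod 31: f = (x^2 + 3x + 17)(x^2 + 9x + 7)(x^2 + 13x + 6), pattern 2+2+2; mod 43: f = (x^3 + 40x^2 + 30x + 1)(x^3 + 40x^2 + 31x + 1), pattern 3+3. No other pattern occurs in this range, so the set of observed cycle types is {2+2+1+1, 6, 3+1+1+1, 2+2+2, 3+3}. The candidates containing elements of all these cycle types are S_3 x S_3 (6T9) of order 36, (S_3 x S_3) : C_2 (6T13) of order 72, S_6 (6T16) of order 720; the others are excluded. The observed types are precisely the cycle types that occur in S_3 x S_3 (6T9) (apart from the identity). Each of the other remaining candidates has further cycle types, and by the Chebotarev density theorem the matching factorization patterns would occur for a proportion of primes equal to their share of the group: (S_3 x S_3) : C_2 (6T13) additionally contains elements of type 4+2, 3+2+1, 2+1+1+1+1 (36 of its 72 elements, about 50% of primes); S_6 (6T16) additionally contains elements of type 5+1, 4+2, 4+1+1, 3+2+1, 2+1+1+1+1 (459 of its 720 elements, about 64% of primes). None of the 14 primes tested shows any such pattern (for each of these groups the chance of that is below 10^-4), which rules them out. Hence G = S_3 x S_3 (6T9), of order 36.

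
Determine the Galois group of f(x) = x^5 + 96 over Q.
F_20

The polynomial f is an irreducible quintic over Q, so G = Gal(f/Q) is a transitive subgroup of S_5: one of C_5 (5T1, order 5), D_5 (5T2, order 10), F_20 (5T3, order 20), A_5 (5T4, order 60) or S_5 (5T5, order 120). The discriminant of f is 265420800000, which is not a perfect square, so G is not contained in A_5. The transitive groups of degree 5 not contained in A_5 are: F_20 (5T3, order 20), S_5 (5T5, order 120). By Dedekind's theorem, for a prime p not dividing disc(f) the degrees of the irreducible factors of f mod p form the cycle type of an element of G. Factoring f modulo the 18 such primes p <= 73 (skipping 2, 3, 5, which divide the discriminant), each new pattern first appears at: mod 7: f = (x + 3)(x^4 + 4x^3 + 2x^2 + x + 4), pattern 4+1; mod 11: f = (x^5 + 8), pattern 5; mod 19: f = (x + 1)(x^2 + 4x + 1)(x^2 + 14x + 1), pattern 2+2+1; mod 41: f = (x + 15)(x + 22)(x + 24)(x + 27)(x + 35), pattern 1+1+1+1+1. No other pattern occurs in this range, so the set of observed cycle types is {4+1, 5, 2+2+1, 1+1+1+1+1}. The candidates containing elements of all these cycle types are F_20 (5T3) of order 20, S_5 (5T5) of order 120; the others are excluded. The observed types are precisely the cycle types that occur in F_20 (5T3). Each of the other remaining candidates has further cycle types, and by the Chebotarev density theorem the matching factorization patterns would occur for a proportion of primes equal to their share of the group: S_5 (5T5) additionally contains elements of type 3+2, 3+1+1, 2+1+1+1 (50 of its 120 elements, about 42% of primes). None of the 18 primes tested shows any such pattern (for each of these groups the chance of that is below 10^-4), which rules them out. Hence G = F_20 (5T3), of order 20.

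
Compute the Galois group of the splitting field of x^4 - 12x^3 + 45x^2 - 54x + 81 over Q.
4T2: V_4

The polynomial is an irreducible quartic over Q and its discriminant is 76527504 = 8748^2, a perfect square, so the Galois group is contained in A_4. The resolvent cubic y^3 - 45*y^2 + 324*y splits completely over Q, which gives the Klein four-group V_4.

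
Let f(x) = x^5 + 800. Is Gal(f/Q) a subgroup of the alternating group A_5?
No

The polynomial is irreducible of degree 5 over Q. Its discriminant is 1280000000000000, which is not a perfect square. A Galois group lies in the alternating group exactly when the discriminant is a square in Q, so the Galois group (F_20) is not contained in A_5.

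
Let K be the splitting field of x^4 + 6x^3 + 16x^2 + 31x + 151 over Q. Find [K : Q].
The degree of the splitting field over Q equals the order of the Galois group, so first determine the group. The polynomial is an irreducible quartic over Q and its discriminant is 495510125, which is not a perfect square, so the Galois group is not contained in A_4. The resolvent cubic y^3 - 16*y^2 - 418*y + 3267 has exactly one rational root, so the Galois group is C_4 or D_4. The quartic becomes reducible over Q(sqrt(disc)), so the group is C_4. The Galois group C_4 (4T1) has order 4, so the splitting field has degree 4 over Q.

4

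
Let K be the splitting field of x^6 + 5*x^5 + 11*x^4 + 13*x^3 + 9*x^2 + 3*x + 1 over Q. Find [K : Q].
6

The degree of the splitting field over Q equals the order of the Galois group, so first determine the group. The polynomial f is an irreducible sextic over Q, so G = Gal(f/Q) is one of the 16 transitive subgroups 6T1, ..., 6T16 of S_6. The discriminant of f is -16807, which is not a perfect square, so G is not contained in A_6. The transitive groups of degree 6 not contained in A_6 are: C_6 (6T1, order 6), S_3 (6T2, order 6), D_6 (6T3, order 12), C_3 x S_3 (6T5, order 18), A_4 x C_2 (6T6, order 24), S_4 (6T8, order 24), S_3 x S_3 (6T9, order 36), S_4 x C_2 (6T11, order 48), (S_3 x S_3) : C_2 (6T13, order 72), PGL(2,5) (6T14, order 120), S_6 (6T16, order 720). By Dedekind's theorem, for a prime p not dividing disc(f) the degrees of the irreducible factors of f mod p form the cycle type of an element of G. Factoring f modulo the 37 such primes p <= 163 (skipping 7, which divides the discriminant), each new pattern first appears at: mod 2: f = (x^3 + x + 1)(x^3 + x^2 + 1), pattern 3+3; mod 3: f = (x^6 + 2x^5 + 2x^4 + x^3 + 1), pattern 6; mod 13: f = (x^2 + 9x + 9)(x^2 + 10x + 10)(x^2 + 12x + 12), pattern 2+2+2; mod 29: f = (x + 8)(x + 17)(x + 21)(x + 24)(x + 25)(x + 26), pattern 1+1+1+1+1+1. No other pattern occurs in this range, so the set of observed cycle types is {3+3, 6, 2+2+2, 1+1+1+1+1+1}. The candidates containing elements of all these cycle types are C_6 (6T1) of order 6, D_6 (6T3) of order 12, C_3 x S_3 (6T5) of order 18, A_4 x C_2 (6T6) of order 24, S_3 x S_3 (6T9) of order 36, S_4 x C_2 (6T11) of order 48, (S_3 x S_3) : C_2 (6T13) of order 72, PGL(2,5) (6T14) of order 120, S_6 (6T16) of order 720; the others are excluded. The observed types are precisely the cycle types that occur in C_6 (6T1). Each of the other remaining candidates has further cycle types, and by the Chebotarev density theorem the matching factorization patterns would occur for a proportion of primes equal to their share of the group: D_6 (6T3) additionally contains elements of type 2+2+1+1 (3 of its 12 elements, about 25% of primes); C_3 x S_3 (6T5) additionally contains elements of type 3+1+1+1 (4 of its 18 elements, about 22% of primes); A_4 x C_2 (6T6) additionally contains elements of type 2+2+1+1, 2+1+1+1+1 (6 of its 24 elements, about 25% of primes); S_3 x S_3 (6T9) additionally contains elements of type 3+1+1+1, 2+2+1+1 (13 of its 36 elements, about 36% of primes); S_4 x C_2 (6T11) additionally contains elements of type 4+2, 4+1+1, 2+2+1+1, 2+1+1+1+1 (24 of its 48 elements, about 50% of primes); (S_3 x S_3) : C_2 (6T13) additionally contains elements of type 4+2, 3+2+1, 3+1+1+1, 2+2+1+1, 2+1+1+1+1 (49 of its 72 elements, about 68% of primes); PGL(2,5) (6T14) additionally contains elements of type 5+1, 4+1+1, 2+2+1+1 (69 of its 120 elements, about 58% of primes); S_6 (6T16) additionally contains elements of type 5+1, 4+2, 4+1+1, 3+2+1, 3+1+1+1, 2+2+1+1, 2+1+1+1+1 (544 of its 720 elements, about 76% of primes). None of the 37 primes tested shows any such pattern (for each of these groups the chance of that is below 10^-4), which rules them out. Hence G = C_6 (6T1), of order 6. The Galois group C_6 (6T1) has order 6, so the splitting field has degree 6 over Q.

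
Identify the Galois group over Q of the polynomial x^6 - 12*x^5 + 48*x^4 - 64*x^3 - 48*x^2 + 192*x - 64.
A_4 x C_2 (order 24)

The polynomial f is an irreducible sextic over Q, so G = Gal(f/Q) is one of the 16 transitive subgroups 6T1, ..., 6T16 of S_6. The discriminant of f is -450868486864896, which is not a perfect square, so G is not contained in A_6. The transitive groups of degree 6 not contained in A_6 are: C_6 (6T1, order 6), S_3 (6T2, order 6), D_6 (6T3, order 12), C_3 x S_3 (6T5, order 18), A_4 x C_2 (6T6, order 24), S_4 (6T8, order 24), S_3 x S_3 (6T9, order 36), S_4 x C_2 (6T11, order 48), (S_3 x S_3) : C_2 (6T13, order 72), PGL(2,5) (6T14, order 120), S_6 (6T16, order 720). By Dedekind's theorem, for a prime p not dividing disc(f) the degrees of the irreducible factors of f mod p form the cycle type of an element of G. Factoring f modulo the 33 such primes p <= 149 (skipping 2, 3, which divide the discriminant), each new pattern first appears at: mod 5: f = (x^3 + x^2 + 2)(x^3 + 2x^2 + x + 3), pattern 3+3; mod 7: f = (x^6 + 2x^5 + 6x^4 + 6x^3 + x^2 + 3x + 6), pattern 6; mod 17: f = (x + 2)(x + 11)(x^2 + 13x + 1)(x^2 + 13x + 11), pattern 2+2+1+1; mod 19: f = (x + 3)(x + 5)(x + 10)(x + 12)(x^2 + 15x + 9), pattern 2+1+1+1+1; mod 71: f = (x^2 + 67x + 7)(x^2 + 67x + 22)(x^2 + 67x + 42), pattern 2+2+2. No other pattern occurs in this range, so the set of observed cycle types is {3+3, 6, 2+2+1+1, 2+1+1+1+1, 2+2+2}. The candidates containing elements of all these cycle types are A_4 x C_2 (6T6) of order 24, S_4 x C_2 (6T11) of order 48, (S_3 x S_3) : C_2 (6T13) of order 72, S_6 (6T16) of order 720; the others are excluded. The observed types are precisely the cycle types that occur in A_4 x C_2 (6T6) (apart from the identity). Each of the other remaining candidates has further cycle types, and by the Chebotarev density theorem the matching factorization patterns would occur for a proportion of primes equal to their share of the group: S_4 x C_2 (6T11) additionally contains elements of type 4+2, 4+1+1 (12 of its 48 elements, about 25% of primes); (S_3 x S_3) : C_2 (6T13) additionally contains elements of type 4+2, 3+2+1, 3+1+1+1 (34 of its 72 elements, about 47% of primes); S_6 (6T16) additionally contains elements of type 5+1, 4+2, 4+1+1, 3+2+1, 3+1+1+1 (484 of its 720 elements, about 67% of primes). None of the 33 primes tested shows any such pattern (for each of these groups the chance of that is below 10^-4), which rules them out. Hence G = A_4 x C_2 (6T6), of order 24.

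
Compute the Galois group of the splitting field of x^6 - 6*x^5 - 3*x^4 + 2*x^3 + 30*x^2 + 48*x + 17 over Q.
The polynomial f is an irreducible sextic over Q, so G = Gal(f/Q) is one of the 16 transitive subgroups 6T1, ..., 6T16 of S_6. The discriminant of f is -30366624190464, which is not a perfect square, so G is not contained in A_6. The transitive groups of degree 6 not contained in A_6 are: C_6 (6T1, order 6), S_3 (6T2, order 6), D_6 (6T3, order 12), C_3 x S_3 (6T5, order 18), A_4 x C_2 (6T6, order 24), S_4 (6T8, order 24), S_3 x S_3 (6T9, order 36), S_4 x C_2 (6T11, order 48), (S_3 x S_3) : C_2 (6T13, order 72), PGL(2,5) (6T14, order 120), S_6 (6T16, order 720). By Dedekind's theorem, for a prime p not dividing disc(f) the degrees of the irreducible factors of f mod p form the cycle type of an element of G. Factoring f modulo the 33 such primes p <= 149 (skipping 2, 3, which divide the discriminant), each new pattern first appears at: mod 5: f = (x^3 + x + 1)(x^3 + 4x^2 + x + 2), pattern 3+3; mod 7: f = (x^6 + x^5 + 4x^4 + 2x^3 + 2x^2 + 6x + 3), pattern 6; mod 17: f = (x)(x + 9)(x^2 + 7x + 5)(x^2 + 12x + 9), pattern 2+2+1+1; mod 19: f = (x + 3)(x + 9)(x + 13)(x + 14)(x^2 + 12x + 3), pattern 2+1+1+1+1; mod 71: f = (x^2 + 9x + 56)(x^2 + 19x + 4)(x^2 + 37x + 8), pattern 2+2+2. No other pattern occurs in this range, so the set of observed cycle types is {3+3, 6, 2+2+1+1, 2+1+1+1+1, 2+2+2}. The candidates containing elements of all these cycle types are A_4 x C_2 (6T6) of order 24, S_4 x C_2 (6T11) of order 48, (S_3 x S_3) : C_2 (6T13) of order 72, S_6 (6T16) of order 720; the others are excluded. The observed types are precisely the cycle types that occur in A_4 x C_2 (6T6) (apart from the identity). Each of the other remaining candidates has further cycle types, and by the Chebotarev density theorem the matching factorization patterns would occur for a proportion of primes equal to their share of the group: S_4 x C_2 (6T11) additionally contains elements of type 4+2, 4+1+1 (12 of its 48 elements, about 25% of primes); (S_3 x S_3) : C_2 (6T13) additionally contains elements of type 4+2, 3+2+1, 3+1+1+1 (34 of its 72 elements, about 47% of primes); S_6 (6T16) additionally contains elements of type 5+1, 4+2, 4+1+1, 3+2+1, 3+1+1+1 (484 of its 720 elements, about 67% of primes). None of the 33 primes tested shows any such pattern (for each of these groups the chance of that is below 10^-4), which rules them out. Hence G = A_4 x C_2 (6T6), of order 24.

A_4 x C_2 (also written A4xC2)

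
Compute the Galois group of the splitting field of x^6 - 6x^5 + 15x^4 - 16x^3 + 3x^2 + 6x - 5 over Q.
S_3 x S_3 (order 36)

The polynomial f is an irreducible sextic over Q, so G = Gal(f/Q) is one of the 16 transitive subgroups 6T1, ..., 6T16 of S_6. The discriminant of f is 40310784, which is not a perfect square, so G is not contained in A_6. The transitive groups of degree 6 not contained in A_6 are: C_6 (6T1, order 6), S_3 (6T2, order 6), D_6 (6T3, order 12), C_3 x S_3 (6T5, order 18), A_4 x C_2 (6T6, order 24), S_4 (6T8, order 24), S_3 x S_3 (6T9, order 36), S_4 x C_2 (6T11, order 48), (S_3 x S_3) : C_2 (6T13, order 72), PGL(2,5) (6T14, order 120), S_6 (6T16, order 720). By Dedekind's theorem, for a prime p not dividing disc(f) the degrees of the irreducible factors of f mod p form the cycle type of an element of G. Factoring f modulo the 14 such primes p <= 53 (skipping 2, 3, which divide the discriminant), each new pattern first appears at: mod 5: f = (x)(x + 1)(x^2 + x + 2)(x^2 + 2x + 3), pattern 2+2+1+1; mod 7: f = (x^6 + x^5 + x^4 + 5x^3 + 3x^2 + 6x + 2), pattern 6; mod 19: f = (x + 3)(x + 5)(x + 8)(x^3 + 16x^2 + 3x + 15), pattern 3+1+1+1; mod 31: f = (x^2 + 10)(x^2 + 8x + 18)(x^2 + 17x + 6), pattern 2+2+2; mod 43: f = (x^3 + 40x^2 + 3x + 8)(x^3 + 40x^2 + 3x + 37), pattern 3+3. No other pattern occurs in this range, so the set of observed cycle types is {2+2+1+1, 6, 3+1+1+1, 2+2+2, 3+3}. The candidates containing elements of all these cycle types are S_3 x S_3 (6T9) of order 36, (S_3 x S_3) : C_2 (6T13) of order 72, S_6 (6T16) of order 720; the others are excluded. The observed types are precisely the cycle types that occur in S_3 x S_3 (6T9) (apart from the identity). Each of the other remaining candidates has further cycle types, and by the Chebotarev density theorem the matching factorization patterns would occur for a proportion of primes equal to their share of the group: (S_3 x S_3) : C_2 (6T13) additionally contains elements of type 4+2, 3+2+1, 2+1+1+1+1 (36 of its 72 elements, about 50% of primes); S_6 (6T16) additionally contains elements of type 5+1, 4+2, 4+1+1, 3+2+1, 2+1+1+1+1 (459 of its 720 elements, about 64% of primes). None of the 14 primes tested shows any such pattern (for each of these groups the chance of that is below 10^-4), which rules them out. Hence G = S_3 x S_3 (6T9), of order 36.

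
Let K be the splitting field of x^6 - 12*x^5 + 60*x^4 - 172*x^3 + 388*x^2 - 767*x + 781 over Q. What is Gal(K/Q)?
The polynomial f is an irreducible sextic over Q, so G = Gal(f/Q) is one of the 16 transitive subgroups 6T1, ..., 6T16 of S_6. The discriminant of f is -36128922636411, which is not a perfect square, so G is not contained in A_6. The transitive groups of degree 6 not contained in A_6 are: C_6 (6T1, order 6), S_3 (6T2, order 6), D_6 (6T3, order 12), C_3 x S_3 (6T5, order 18), A_4 x C_2 (6T6, order 24), S_4 (6T8, order 24), S_3 x S_3 (6T9, order 36), S_4 x C_2 (6T11, order 48), (S_3 x S_3) : C_2 (6T13, order 72), PGL(2,5) (6T14, order 120), S_6 (6T16, order 720). By Dedekind's theorem, for a prime p not dividing disc(f) the degrees of the irreducible factors of f mod p form the cycle type of an element of G. Factoring f modulo the 5 such primes p <= 17 (skipping 3, 11, which divide the discriminant), each new pattern first appears at: mod 2: f = (x^6 + x + 1), pattern 6; mod 5: f = (x^3 + x^2 + 3x + 1)(x^3 + 2x^2 + 1), pattern 3+3; mod 7: f = (x + 5)(x^5 + 4x^4 + 5x^3 + 6x^2 + x + 5), pattern 5+1; mod 17: f = (x + 10)(x^2 + 12x + 7)(x^3 + x + 8), pattern 3+2+1. No other pattern occurs in this range, so the set of observed cycle types is {6, 3+3, 5+1, 3+2+1}. Among the candidates above, the only group containing elements of all these cycle types is S_6 (6T16); every other candidate lacks at least one of them. Hence G = S_6 (6T16), of order 720.

S_6 (also written S6)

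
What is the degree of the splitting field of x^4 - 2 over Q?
The degree of the splitting field over Q equals the order of the Galois group, so first determine the group. The polynomial is an irreducible quartic over Q and its discriminant is -2048, which is not a perfect square, so the Galois group is not contained in A_4. The resolvent cubic y^3 + 8*y has exactly one rational root, so the Galois group is C_4 or D_4. The quartic remains irreducible over Q(sqrt(disc)), so the group is D_4. The Galois group D_4 (4T3) has order 8, so the splitting field has degree 8 over Q.

8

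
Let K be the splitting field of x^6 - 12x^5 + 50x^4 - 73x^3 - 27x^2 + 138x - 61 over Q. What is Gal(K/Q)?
PSL(2,5) (also written A5(6))

The polynomial f is an irreducible sextic over Q, so G = Gal(f/Q) is one of the 16 transitive subgroups 6T1, ..., 6T16 of S_6. The discriminant of f is 30991489 = 5567^2, a perfect square, so G is contained in A_6. The transitive groups of degree 6 contained in A_6 are: A_4 (6T4, order 12), S_4 (6T7, order 24), (C_3 x C_3) : C_4 (6T10, order 36), PSL(2,5) (6T12, order 60), A_6 (6T15, order 360). By Dedekind's theorem, for a prime p not dividing disc(f) the degrees of the irreducible factors of f mod p form the cycle type of an element of G. Factoring f modulo the 21 such primes p <= 79 (skipping 19, which divides the discriminant), each new pattern first appears at: mod 2: f = (x + 1)(x^5 + x^4 + x^3 + x + 1), pattern 5+1; mod 7: f = (x^3 + 3x^2 + x + 1)(x^3 + 6x^2 + 3x + 2), pattern 3+3; mod 61: f = (x)(x + 22)(x^2 + 42x + 12)(x^2 + 46x + 13), pattern 2+2+1+1. No other pattern occurs in this range, so the set of observed cycle types is {5+1, 3+3, 2+2+1+1}. The candidates containing elements of all these cycle types are PSL(2,5) (6T12) of order 60, A_6 (6T15) of order 360; the others are excluded. The observed types are precisely the cycle types that occur in PSL(2,5) (6T12) (apart from the identity). Each of the other remaining candidates has further cycle types, and by the Chebotarev density theorem the matching factorization patterns would occur for a proportion of primes equal to their share of the group: A_6 (6T15) additionally contains elements of type 4+2, 3+1+1+1 (130 of its 360 elements, about 36% of primes). None of the 21 primes tested shows any such pattern (for each of these groups the chance of that is below 10^-4), which rules them out. Hence G = PSL(2,5) (6T12), of order 60.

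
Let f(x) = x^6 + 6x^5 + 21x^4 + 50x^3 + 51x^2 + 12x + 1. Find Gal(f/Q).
S_3 x S_3

The polynomial f is an irreducible sextic over Q, so G = Gal(f/Q) is one of the 16 transitive subgroups 6T1, ..., 6T16 of S_6. The discriminant of f is 14154124032, which is not a perfect square, so G is not contained in A_6. The transitive groups of degree 6 not contained in A_6 are: C_6 (6T1, order 6), S_3 (6T2, order 6), D_6 (6T3, order 12), C_3 x S_3 (6T5, order 18), A_4 x C_2 (6T6, order 24), S_4 (6T8, order 24), S_3 x S_3 (6T9, order 36), S_4 x C_2 (6T11, order 48), (S_3 x S_3) : C_2 (6T13, order 72), PGL(2,5) (6T14, order 120), S_6 (6T16, order 720). By Dedekind's theorem, for a prime p not dividing disc(f) the degrees of the irreducible factors of f mod p form the cycle type of an element of G. Factoring f modulo the 22 such primes p <= 97 (skipping 2, 3, 53, which divide the discriminant), each new pattern first appears at: mod 5: f = (x^6 + x^5 + x^4 + x^2 + 2x + 1), pattern 6; mod 11: f = (x + 2)(x + 9)(x^2 + x + 8)(x^2 + 5x + 1), pattern 2+2+1+1; mod 13: f = (x + 4)(x + 5)(x + 7)(x^3 + 3x^2 + 7x + 4), pattern 3+1+1+1; mod 31: f = (x^2 + 3x + 20)(x^2 + 8x + 21)(x^2 + 26x + 11), pattern 2+2+2; mod 97: f = (x^3 + 3x^2 + 36x + 47)(x^3 + 3x^2 + 73x + 64), pattern 3+3. No other pattern occurs in this range, so the set of observed cycle types is {6, 2+2+1+1, 3+1+1+1, 2+2+2, 3+3}. The candidates containing elements of all these cycle types are S_3 x S_3 (6T9) of order 36, (S_3 x S_3) : C_2 (6T13) of order 72, S_6 (6T16) of order 720; the others are excluded. The observed types are precisely the cycle types that occur in S_3 x S_3 (6T9) (apart from the identity). Each of the other remaining candidates has further cycle types, and by the Chebotarev density theorem the matching factorization patterns would occur for a proportion of primes equal to their share of the group: (S_3 x S_3) : C_2 (6T13) additionally contains elements of type 4+2, 3+2+1, 2+1+1+1+1 (36 of its 72 elements, about 50% of primes); S_6 (6T16) additionally contains elements of type 5+1, 4+2, 4+1+1, 3+2+1, 2+1+1+1+1 (459 of its 720 elements, about 64% of primes). None of the 22 primes tested shows any such pattern (for each of these groups the chance of that is below 10^-4), which rules them out. Hence G = S_3 x S_3 (6T9), of order 36.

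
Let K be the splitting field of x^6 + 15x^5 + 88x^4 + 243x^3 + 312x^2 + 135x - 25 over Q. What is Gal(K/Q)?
The polynomial f is an irreducible sextic over Q, so G = Gal(f/Q) is one of the 16 transitive subgroups 6T1, ..., 6T16 of S_6. The discriminant of f is 54786284800, which is not a perfect square, so G is not contained in A_6. The transitive groups of degree 6 not contained in A_6 are: C_6 (6T1, order 6), S_3 (6T2, order 6), D_6 (6T3, order 12), C_3 x S_3 (6T5, order 18), A_4 x C_2 (6T6, order 24), S_4 (6T8, order 24), S_3 x S_3 (6T9, order 36), S_4 x C_2 (6T11, order 48), (S_3 x S_3) : C_2 (6T13, order 72), PGL(2,5) (6T14, order 120), S_6 (6T16, order 720). By Dedekind's theorem, for a prime p not dividing disc(f) the degrees of the irreducible factors of f mod p form the cycle type of an element of G. Factoring f modulo the 22 such primes p <= 101 (skipping 2, 5, 13, 37, which divide the discriminant), each new pattern first appears at: mod 3: f = (x^3 + x^2 + x + 2)(x^3 + 2x^2 + x + 1), pattern 3+3; mod 17: f = (x + 1)(x + 15)(x^4 + 16x^3 + 4x^2 + 7x + 4), pattern 4+1+1; mod 31: f = (x^2 + 6x + 18)(x^2 + 12x + 24)(x^2 + 28x + 28), pattern 2+2+2; mod 67: f = (x + 44)(x + 53)(x^2 + 16x + 20)(x^2 + 36x + 22), pattern 2+2+1+1. No other pattern occurs in this range, so the set of observed cycle types is {3+3, 4+1+1, 2+2+2, 2+2+1+1}. The candidates containing elements of all these cycle types are S_4 (6T8) of order 24, S_4 x C_2 (6T11) of order 48, PGL(2,5) (6T14) of order 120, S_6 (6T16) of order 720; the others are excluded. The observed types are precisely the cycle types that occur in S_4 (6T8) (apart from the identity). Each of the other remaining candidates has further cycle types, and by the Chebotarev density theorem the matching factorization patterns would occur for a proportion of primes equal to their share of the group: S_4 x C_2 (6T11) additionally contains elements of type 6, 4+2, 2+1+1+1+1 (17 of its 48 elements, about 35% of primes); PGL(2,5) (6T14) additionally contains elements of type 6, 5+1 (44 of its 120 elements, about 37% of primes); S_6 (6T16) additionally contains elements of type 6, 5+1, 4+2, 3+2+1, 3+1+1+1, 2+1+1+1+1 (529 of its 720 elements, about 73% of primes). None of the 22 primes tested shows any such pattern (for each of these groups the chance of that is below 10^-4), which rules them out. Hence G = S_4 (6T8), of order 24.

S_4, S_4(6c), the S_4-action on 6 points not in A_6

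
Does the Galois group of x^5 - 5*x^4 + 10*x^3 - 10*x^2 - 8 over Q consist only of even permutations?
Yes

The polynomial is irreducible of degree 5 over Q. Its discriminant is 64000000 = 8000^2, a perfect square. A Galois group lies in the alternating group exactly when the discriminant is a square in Q, so the Galois group (D_5) is contained in A_5.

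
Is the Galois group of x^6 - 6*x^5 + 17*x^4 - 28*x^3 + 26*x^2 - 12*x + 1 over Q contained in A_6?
The polynomial is irreducible of degree 6 over Q. Its discriminant is 153664 = 392^2, a perfect square. A Galois group lies in the alternating group exactly when the discriminant is a square in Q, so the Galois group (A_4) is contained in A_6.

Yes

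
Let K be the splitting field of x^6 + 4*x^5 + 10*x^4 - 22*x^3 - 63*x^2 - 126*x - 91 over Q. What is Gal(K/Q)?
The polynomial f is an irreducible sextic over Q, so G = Gal(f/Q) is one of the 16 transitive subgroups 6T1, ..., 6T16 of S_6. The discriminant of f is 5729525925351424 = 75693632^2, a perfect square, so G is contained in A_6. The transitive groups of degree 6 contained in A_6 are: A_4 (6T4, order 12), S_4 (6T7, order 24), (C_3 x C_3) : C_4 (6T10, order 36), PSL(2,5) (6T12, order 60), A_6 (6T15, order 360). By Dedekind's theorem, for a prime p not dividing disc(f) the degrees of the irreducible factors of f mod p form the cycle type of an element of G. Factoring f modulo the 33 such primes p <= 149 (skipping 2, 7, which divide the discriminant), each new pattern first appears at: mod 3: f = (x^3 + 2x + 2)(x^3 + x^2 + 2x + 1), pattern 3+3; mod 13: f = (x)(x + 5)(x^2 + 3x + 5)(x^2 + 9x + 9), pattern 2+2+1+1. No other pattern occurs in this range, so the set of observed cycle types is {3+3, 2+2+1+1}. The candidates containing elements of all these cycle types are A_4 (6T4) of order 12, S_4 (6T7) of order 24, (C_3 x C_3) : C_4 (6T10) of order 36, PSL(2,5) (6T12) of order 60, A_6 (6T15) of order 360; the others are excluded. The observed types are precisely the cycle types that occur in A_4 (6T4) (apart from the identity). Each of the other remaining candidates has further cycle types, and by the Chebotarev density theorem the matching factorization patterns would occur for a proportion of primes equal to their share of the group: S_4 (6T7) additionally contains elements of type 4+2 (6 of its 24 elements, about 25% of primes); (C_3 x C_3) : C_4 (6T10) additionally contains elements of type 4+2, 3+1+1+1 (22 of its 36 elements, about 61% of primes); PSL(2,5) (6T12) additionally contains elements of type 5+1 (24 of its 60 elements, about 40% of primes); A_6 (6T15) additionally contains elements of type 5+1, 4+2, 3+1+1+1 (274 of its 360 elements, about 76% of primes). None of the 33 primes tested shows any such pattern (for each of these groups the chance of that is below 10^-4), which rules them out. Hence G = A_4 (6T4), of order 12.

A_4 (also written A4)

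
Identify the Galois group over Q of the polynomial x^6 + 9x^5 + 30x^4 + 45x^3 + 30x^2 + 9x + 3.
S_3, S_3 acting on 6 points

The polynomial f is an irreducible sextic over Q, so G = Gal(f/Q) is one of the 16 transitive subgroups 6T1, ..., 6T16 of S_6. The discriminant of f is -34992, which is not a perfect square, so G is not contained in A_6. The transitive groups of degree 6 not contained in A_6 are: C_6 (6T1, order 6), S_3 (6T2, order 6), D_6 (6T3, order 12), C_3 x S_3 (6T5, order 18), A_4 x C_2 (6T6, order 24), S_4 (6T8, order 24), S_3 x S_3 (6T9, order 36), S_4 x C_2 (6T11, order 48), (S_3 x S_3) : C_2 (6T13, order 72), PGL(2,5) (6T14, order 120), S_6 (6T16, order 720). By Dedekind's theorem, for a prime p not dividing disc(f) the degrees of the irreducible factors of f mod p form the cycle type of an element of G. Factoring f modulo the 23 such primes p <= 97 (skipping 2, 3, which divide the discriminant), each new pattern first appears at: mod 5: f = (x^2 + 2)(x^2 + x + 1)(x^2 + 3x + 4), pattern 2+2+2; mod 7: f = (x^3 + 5x + 5)(x^3 + 2x^2 + 4x + 2), pattern 3+3; mod 31: f = (x + 5)(x + 9)(x + 11)(x + 23)(x + 25)(x + 29), pattern 1+1+1+1+1+1. No other pattern occurs in this range, so the set of observed cycle types is {2+2+2, 3+3, 1+1+1+1+1+1}. The candidates containing elements of all these cycle types are C_6 (6T1) of order 6, S_3 (6T2) of order 6, D_6 (6T3) of order 12, C_3 x S_3 (6T5) of order 18, A_4 x C_2 (6T6) of order 24, S_4 (6T8) of order 24, S_3 x S_3 (6T9) of order 36, S_4 x C_2 (6T11) of order 48, (S_3 x S_3) : C_2 (6T13) of order 72, PGL(2,5) (6T14) of order 120, S_6 (6T16) of order 720; the others are excluded. The observed types are precisely the cycle types that occur in S_3 (6T2). Each of the other remaining candidates has further cycle types, and by the Chebotarev density theorem the matching factorization patterns would occur for a proportion of primes equal to their share of the group: C_6 (6T1) additionally contains elements of type 6 (2 of its 6 elements, about 33% of primes); D_6 (6T3) additionally contains elements of type 6, 2+2+1+1 (5 of its 12 elements, about 42% of primes); C_3 x S_3 (6T5) additionally contains elements of type 6, 3+1+1+1 (10 of its 18 elements, about 56% of primes); A_4 x C_2 (6T6) additionally contains elements of type 6, 2+2+1+1, 2+1+1+1+1 (14 of its 24 elements, about 58% of primes); S_4 (6T8) additionally contains elements of type 4+1+1, 2+2+1+1 (9 of its 24 elements, about 38% of primes); S_3 x S_3 (6T9) additionally contains elements of type 6, 3+1+1+1, 2+2+1+1 (25 of its 36 elements, about 69% of primes); S_4 x C_2 (6T11) additionally contains elements of type 6, 4+2, 4+1+1, 2+2+1+1, 2+1+1+1+1 (32 of its 48 elements, about 67% of primes); (S_3 x S_3) : C_2 (6T13) additionally contains elements of type 6, 4+2, 3+2+1, 3+1+1+1, 2+2+1+1, 2+1+1+1+1 (61 of its 72 elements, about 85% of primes); PGL(2,5) (6T14) additionally contains elements of type 6, 5+1, 4+1+1, 2+2+1+1 (89 of its 120 elements, about 74% of primes); S_6 (6T16) additionally contains elements of type 6, 5+1, 4+2, 4+1+1, 3+2+1, 3+1+1+1, 2+2+1+1, 2+1+1+1+1 (664 of its 720 elements, about 92% of primes). None of the 23 primes tested shows any such pattern (for each of these groups the chance of that is below 10^-4), which rules them out. Hence G = S_3 (6T2), of order 6.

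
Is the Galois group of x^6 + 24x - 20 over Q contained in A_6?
Yes

The polynomial is irreducible of degree 6 over Q. Its discriminant is 746496000000 = 864000^2, a perfect square. A Galois group lies in the alternating group exactly when the discriminant is a square in Q, so the Galois group (A_6) is contained in A_6.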